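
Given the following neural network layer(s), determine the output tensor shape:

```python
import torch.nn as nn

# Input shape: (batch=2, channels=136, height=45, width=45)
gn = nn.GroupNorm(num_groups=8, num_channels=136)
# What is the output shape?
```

Input: (2, 136, 45, 45) -> Output: (2, 136, 45, 45)

Answer: (2, 136, 45, 45)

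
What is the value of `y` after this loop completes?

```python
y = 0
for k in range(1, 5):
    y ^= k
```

XOR of 1 to 4
`y` takes the values: 0 → 1 → 3 → 0 → 4

Answer: 4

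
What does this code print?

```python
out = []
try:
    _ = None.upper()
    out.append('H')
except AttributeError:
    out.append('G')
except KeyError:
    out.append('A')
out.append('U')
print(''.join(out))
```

Execution trace: 'G' (except AttributeError) → 'U' (after the try/except). Output: GU

Answer: GU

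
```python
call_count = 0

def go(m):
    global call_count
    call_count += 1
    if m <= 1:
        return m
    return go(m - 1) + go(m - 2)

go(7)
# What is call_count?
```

Calls(m) = 1 + Calls(m-1) + Calls(m-2); Calls(0)=Calls(1)=1. For m=7 this gives 41.

Answer: 41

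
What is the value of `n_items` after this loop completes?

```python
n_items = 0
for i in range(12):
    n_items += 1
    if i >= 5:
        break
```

Loop breaks when i reaches 5, n_items is 6
`n_items` takes the values: 0 → 1 → 2 → 3 → 4 → 5 → 6

Answer: 6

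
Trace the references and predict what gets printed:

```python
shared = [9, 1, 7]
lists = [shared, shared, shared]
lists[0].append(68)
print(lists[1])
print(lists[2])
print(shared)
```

Key concept: list of same reference.
Step by step:
`shared = [9, 1, 7]` → shared = [9, 1, 7]
`lists = [shared, shared, shared]` → lists = [[9, 1, 7], [9, 1, 7], [9, 1, 7]]
`lists[0].append(68)` → shared = [9, 1, 7, 68]; lists = [[9, 1, 7, 68], [9, 1, 7, 68], [9, 1, 7, 68]]
`print(lists[1])` → prints [9, 1, 7, 68]
`print(lists[2])` → prints [9, 1, 7, 68]
`print(shared)` → prints [9, 1, 7, 68]

Answer:
[9, 1, 7, 68]
[9, 1, 7, 68]
[9, 1, 7, 68]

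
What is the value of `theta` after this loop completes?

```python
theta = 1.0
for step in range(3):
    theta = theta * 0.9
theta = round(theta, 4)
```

Exponential decay: 1.0 * 0.9^3
`theta` takes the values: 1.0 → 0.9 → 0.81 → 0.729

Answer: 0.729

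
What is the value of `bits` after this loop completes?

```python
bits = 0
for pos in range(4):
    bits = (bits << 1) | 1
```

Build 4 consecutive 1-bits: 0b1111
`bits` takes the values: 0 → 1 → 3 → 7 → 15

Answer: 15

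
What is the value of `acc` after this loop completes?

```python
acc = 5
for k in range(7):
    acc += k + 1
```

Start at 5, add 1 to 7 = 33
`acc` takes the values: 5 → 6 → 8 → 11 → 15 → 20 → 26 → 33

Answer: 33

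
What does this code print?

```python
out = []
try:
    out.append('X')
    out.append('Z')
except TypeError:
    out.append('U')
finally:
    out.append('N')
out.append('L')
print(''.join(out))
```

Execution trace: 'X' (try body) → 'Z' (try body, no exception) → 'N' (finally) → 'L' (after the try/except). Output: XZNL

Answer: XZNL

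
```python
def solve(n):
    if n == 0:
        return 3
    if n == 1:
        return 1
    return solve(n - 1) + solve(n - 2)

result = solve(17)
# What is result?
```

Build up from base cases: solve(0)=3, solve(1)=1, solve(2)=4, solve(3)=5, solve(4)=9, solve(5)=14, solve(6)=23, ..., solve(17)=4558

Answer: 4558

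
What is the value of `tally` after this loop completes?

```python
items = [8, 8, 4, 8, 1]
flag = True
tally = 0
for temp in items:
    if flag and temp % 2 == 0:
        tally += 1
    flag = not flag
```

Count even values at even positions
`tally` takes the values: 0 → 1 → 2

Answer: 2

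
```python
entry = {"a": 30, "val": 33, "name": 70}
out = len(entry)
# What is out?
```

Trace:
`entry = {"a": 30, "val": 33, "name": 70}` → entry = {'a': 30, 'val': 33, 'name': 70}
`out = len(entry)` → out = 3
So out = 3

Answer: 3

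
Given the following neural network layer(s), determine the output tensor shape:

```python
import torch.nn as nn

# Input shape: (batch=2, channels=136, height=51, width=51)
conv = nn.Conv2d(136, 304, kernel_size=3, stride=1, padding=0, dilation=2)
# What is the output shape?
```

Input: (2, 136, 51, 51) -> Output: (2, 304, 47, 47)

Answer: (2, 304, 47, 47)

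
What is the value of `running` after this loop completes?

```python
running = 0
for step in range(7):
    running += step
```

Sum of 0 to 6 = 21
`running` takes the values: 0 → 1 → 3 → 6 → 10 → 15 → 21

Answer: 21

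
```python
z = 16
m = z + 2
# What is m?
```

Trace:
`z = 16` → z = 16
`m = z + 2` → m = 18
So m = 18

Answer: 18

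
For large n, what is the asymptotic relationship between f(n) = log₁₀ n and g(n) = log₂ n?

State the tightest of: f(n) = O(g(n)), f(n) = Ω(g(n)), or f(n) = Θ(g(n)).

log₁₀ n vs log₂ n: f(n) = Θ(g(n)) — they are asymptotically equivalent (log bases differ by a constant factor).

Answer: f(n) = Θ(g(n)) — they are asymptotically equivalent (log bases differ by a constant factor).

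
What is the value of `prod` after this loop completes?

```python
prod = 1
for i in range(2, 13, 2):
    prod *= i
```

Product of even numbers 2 to 12
`prod` takes the values: 1 → 2 → 8 → 48 → 384 → 3840 → 46080

Answer: 46080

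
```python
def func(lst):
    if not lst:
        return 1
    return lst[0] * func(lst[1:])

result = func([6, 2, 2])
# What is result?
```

Product over [6, 2, 2] = 6 * 2 * 2 = 24

Answer: 24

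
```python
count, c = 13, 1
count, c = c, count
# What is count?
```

Trace:
`count, c = 13, 1` → count = 13; c = 1
`count, c = c, count` → count = 1; c = 13
So count = 1

Answer: 1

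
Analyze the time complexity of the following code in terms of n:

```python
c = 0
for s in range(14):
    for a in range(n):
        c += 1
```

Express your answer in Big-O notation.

Each loop level contributes: 1 × n. Multiplying the contributions gives O(n).

Answer: O(n)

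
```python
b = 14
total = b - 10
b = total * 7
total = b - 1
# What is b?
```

Trace:
`b = 14` → b = 14
`total = b - 10` → total = 4
`b = total * 7` → b = 28
`total = b - 1` → total = 27
So b = 28

Answer: 28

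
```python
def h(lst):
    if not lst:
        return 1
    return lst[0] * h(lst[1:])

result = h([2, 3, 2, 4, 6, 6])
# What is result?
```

Product over [2, 3, 2, 4, 6, 6] = 2 * 3 * 2 * 4 * 6 * 6 = 1728

Answer: 1728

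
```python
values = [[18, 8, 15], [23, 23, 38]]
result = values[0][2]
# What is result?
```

Trace:
`values = [[18, 8, 15], [23, 23, 38]]` → values = [[18, 8, 15], [23, 23, 38]]
`result = values[0][2]` → result = 15
So result = 15

Answer: 15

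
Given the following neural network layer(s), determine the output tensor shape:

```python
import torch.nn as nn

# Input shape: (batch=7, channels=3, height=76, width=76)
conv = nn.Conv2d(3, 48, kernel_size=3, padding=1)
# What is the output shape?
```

Input: (7, 3, 76, 76) -> Output: (7, 48, 76, 76)

Answer: (7, 48, 76, 76)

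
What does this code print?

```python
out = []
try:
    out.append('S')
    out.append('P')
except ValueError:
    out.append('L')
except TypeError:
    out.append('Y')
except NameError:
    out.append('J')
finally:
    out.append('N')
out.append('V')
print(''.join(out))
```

Execution trace: 'S' (try body) → 'P' (try body, no exception) → 'N' (finally) → 'V' (after the try/except). Output: SPNV

Answer: SPNV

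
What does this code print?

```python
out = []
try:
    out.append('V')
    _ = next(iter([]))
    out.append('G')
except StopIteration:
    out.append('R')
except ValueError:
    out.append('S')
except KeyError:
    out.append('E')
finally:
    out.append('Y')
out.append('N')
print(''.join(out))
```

Execution trace: 'V' (try body) → 'R' (except StopIteration) → 'Y' (finally) → 'N' (after the try/except). Output: VRYN

Answer: VRYN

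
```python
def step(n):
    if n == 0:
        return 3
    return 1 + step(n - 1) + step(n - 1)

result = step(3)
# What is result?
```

step(n) = 1 + 2·step(n-1), step(0)=3. Closed form: (3+1)·2^3 - 1 = 31.

Answer: 31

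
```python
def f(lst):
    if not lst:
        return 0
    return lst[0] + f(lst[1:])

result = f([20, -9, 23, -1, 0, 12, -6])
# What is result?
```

20 + (-9) + 23 + (-1) + 0 + 12 + (-6) + 0 = 39

Answer: 39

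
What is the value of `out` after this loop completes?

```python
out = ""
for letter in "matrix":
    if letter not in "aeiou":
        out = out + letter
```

Remove vowels from 'matrix'
`out` takes the values: "" → "m" → "mt" → "mtr" → "mtrx"

Answer: "mtrx"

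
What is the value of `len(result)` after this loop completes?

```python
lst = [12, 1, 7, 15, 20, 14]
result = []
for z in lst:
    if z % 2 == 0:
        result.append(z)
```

Count even numbers in [12, 1, 7, 15, 20, 14]
`result` takes the values: [] → [12] → [12, 20] → [12, 20, 14]
So `len(result)` = 3

Answer: 3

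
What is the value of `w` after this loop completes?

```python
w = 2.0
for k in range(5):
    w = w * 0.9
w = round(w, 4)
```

Exponential decay: 2.0 * 0.9^5
`w` takes the values: 2.0 → 1.8 → 1.62 → 1.458 → 1.3122 → 1.18098 → 1.181

Answer: 1.181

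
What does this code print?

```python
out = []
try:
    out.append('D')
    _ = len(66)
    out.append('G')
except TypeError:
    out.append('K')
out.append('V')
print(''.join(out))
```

Execution trace: 'D' (try body) → 'K' (except TypeError) → 'V' (after the try/except). Output: DKV

Answer: DKV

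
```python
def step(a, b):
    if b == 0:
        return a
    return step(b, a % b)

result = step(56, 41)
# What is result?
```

step(56, 41) -> step(41, 15) -> step(15, 11) -> step(11, 4) -> step(4, 3) -> step(3, 1) -> step(1, 0) -> 1

Answer: 1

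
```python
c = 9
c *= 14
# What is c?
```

Trace:
`c = 9` → c = 9
`c *= 14` → c = 126
So c = 126

Answer: 126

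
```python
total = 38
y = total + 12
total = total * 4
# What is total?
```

Trace:
`total = 38` → total = 38
`y = total + 12` → y = 50
`total = total * 4` → total = 152
So total = 152

Answer: 152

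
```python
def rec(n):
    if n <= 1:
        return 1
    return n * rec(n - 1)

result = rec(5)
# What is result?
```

rec(5) = 5 * 4 * 3 * 2 * 1 = 120

Answer: 120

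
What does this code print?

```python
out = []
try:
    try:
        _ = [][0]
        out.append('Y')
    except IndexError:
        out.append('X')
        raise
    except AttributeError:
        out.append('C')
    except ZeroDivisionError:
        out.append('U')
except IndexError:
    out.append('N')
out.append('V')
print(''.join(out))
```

Execution trace: 'X' (inner except IndexError) → 'N' (outer except IndexError) → 'V' (after the try/except). Output: XNV

Answer: XNV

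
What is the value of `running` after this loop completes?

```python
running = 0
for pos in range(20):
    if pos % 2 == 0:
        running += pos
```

Sum of even numbers 0 to 19
`running` takes the values: 0 → 2 → 6 → 12 → 20 → 30 → 42 → 56 → 72 → 90

Answer: 90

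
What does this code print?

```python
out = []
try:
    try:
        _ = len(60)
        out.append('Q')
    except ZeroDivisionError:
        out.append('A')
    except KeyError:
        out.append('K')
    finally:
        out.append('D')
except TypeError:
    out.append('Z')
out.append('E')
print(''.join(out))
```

Execution trace: 'D' (finally) → 'Z' (outer except TypeError) → 'E' (after the try/except). Output: DZE

Answer: DZE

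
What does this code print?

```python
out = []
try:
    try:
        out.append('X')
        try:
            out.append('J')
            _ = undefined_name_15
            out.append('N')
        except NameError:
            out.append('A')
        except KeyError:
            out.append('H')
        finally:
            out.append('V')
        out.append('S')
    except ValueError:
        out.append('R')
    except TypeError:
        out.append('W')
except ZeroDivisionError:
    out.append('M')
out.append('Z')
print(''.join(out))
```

Execution trace: 'X' (try body) → 'J' (inner try body) → 'A' (inner except NameError) → 'V' (inner finally) → 'S' (try body, no exception) → 'Z' (after the try/except). Output: XJAVSZ

Answer: XJAVSZ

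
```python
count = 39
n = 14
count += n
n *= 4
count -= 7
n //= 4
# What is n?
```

Trace:
`count = 39` → count = 39
`n = 14` → n = 14
`count += n` → count = 53
`n *= 4` → n = 56
`count -= 7` → count = 46
`n //= 4` → n = 14
So n = 14

Answer: 14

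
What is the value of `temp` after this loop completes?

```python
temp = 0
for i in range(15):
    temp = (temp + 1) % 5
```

Increment mod 5, 15 times = 0
`temp` takes the values: 0 → 1 → 2 → 3 → 4 → 0 → 1 → 2 → 3 → 4 → 0 → 1 → 2 → 3 → 4 → 0

Answer: 0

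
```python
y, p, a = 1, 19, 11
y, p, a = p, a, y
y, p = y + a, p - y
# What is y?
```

Trace:
`y, p, a = 1, 19, 11` → y = 1; p = 19; a = 11
`y, p, a = p, a, y` → y = 19; p = 11; a = 1
`y, p = y + a, p - y` → y = 20; p = -8
So y = 20

Answer: 20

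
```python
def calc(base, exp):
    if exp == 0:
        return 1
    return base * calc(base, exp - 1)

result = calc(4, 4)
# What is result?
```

calc(4, 4) = 4 * 4 * 4 * 4 = 256

Answer: 256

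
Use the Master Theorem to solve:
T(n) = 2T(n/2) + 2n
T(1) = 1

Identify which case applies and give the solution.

a=2, b=2, f(n)=2n. log_2(2) = 1. Since c=1 = 1, Case 2 applies: T(n) = Θ(n^log_b(a) · log n) = O(n log n).

Answer: O(n log n) - Case 2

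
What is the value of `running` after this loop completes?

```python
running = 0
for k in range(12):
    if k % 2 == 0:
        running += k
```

Sum of even numbers 0 to 11
`running` takes the values: 0 → 2 → 6 → 12 → 20 → 30

Answer: 30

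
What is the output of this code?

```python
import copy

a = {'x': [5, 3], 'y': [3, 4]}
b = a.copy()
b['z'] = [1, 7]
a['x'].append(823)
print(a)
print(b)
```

Key concept: shallow copy of dict with mutable values.
Step by step:
`a = {'x': [5, 3], 'y': [3, 4]}` → a = {'x': [5, 3], 'y': [3, 4]}
`b = a.copy()` → b = {'x': [5, 3], 'y': [3, 4]}
`b['z'] = [1, 7]` → b = {'x': [5, 3], 'y': [3, 4], 'z': [1, 7]}
`a['x'].append(823)` → a = {'x': [5, 3, 823], 'y': [3, 4]}; b = {'x': [5, 3, 823], 'y': [3, 4], 'z': [1, 7]}
`print(a)` → prints {'x': [5, 3, 823], 'y': [3, 4]}
`print(b)` → prints {'x': [5, 3, 823], 'y': [3, 4], 'z': [1, 7]}

Answer:
{'x': [5, 3, 823], 'y': [3, 4]}
{'x': [5, 3, 823], 'y': [3, 4], 'z': [1, 7]}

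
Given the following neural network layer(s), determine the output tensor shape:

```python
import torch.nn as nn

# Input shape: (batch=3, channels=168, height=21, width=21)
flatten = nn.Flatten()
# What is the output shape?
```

Input: (3, 168, 21, 21) -> Output: (3, 74088)

Answer: (3, 74088)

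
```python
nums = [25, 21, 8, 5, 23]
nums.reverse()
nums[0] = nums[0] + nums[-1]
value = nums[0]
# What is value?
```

Trace:
`nums = [25, 21, 8, 5, 23]` → nums = [25, 21, 8, 5, 23]
`nums.reverse()` → nums = [23, 5, 8, 21, 25]
`nums[0] = nums[0] + nums[-1]` → nums = [48, 5, 8, 21, 25]
`value = nums[0]` → value = 48
So value = 48

Answer: 48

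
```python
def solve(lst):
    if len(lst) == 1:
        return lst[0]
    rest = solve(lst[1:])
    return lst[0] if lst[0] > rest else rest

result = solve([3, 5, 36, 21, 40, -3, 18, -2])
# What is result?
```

Recursive max over [3, 5, 36, 21, 40, -3, 18, -2] = 40

Answer: 40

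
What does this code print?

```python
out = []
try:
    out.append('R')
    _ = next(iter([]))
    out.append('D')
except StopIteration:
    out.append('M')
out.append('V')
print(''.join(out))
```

Execution trace: 'R' (try body) → 'M' (except StopIteration) → 'V' (after the try/except). Output: RMV

Answer: RMV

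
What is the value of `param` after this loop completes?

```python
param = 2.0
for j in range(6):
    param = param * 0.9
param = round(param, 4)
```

Exponential decay: 2.0 * 0.9^6
`param` takes the values: 2.0 → 1.8 → 1.62 → 1.458 → 1.3122 → 1.18098 → 1.062882 → 1.0629

Answer: 1.0629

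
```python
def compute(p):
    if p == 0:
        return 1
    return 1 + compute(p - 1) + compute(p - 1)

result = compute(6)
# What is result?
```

compute(p) = 1 + 2·compute(p-1), compute(0)=1. Closed form: (1+1)·2^6 - 1 = 127.

Answer: 127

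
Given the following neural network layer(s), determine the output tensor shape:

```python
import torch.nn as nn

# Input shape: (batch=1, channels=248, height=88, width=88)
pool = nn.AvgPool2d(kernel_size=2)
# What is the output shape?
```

Input: (1, 248, 88, 88) -> Output: (1, 248, 44, 44)

Answer: (1, 248, 44, 44)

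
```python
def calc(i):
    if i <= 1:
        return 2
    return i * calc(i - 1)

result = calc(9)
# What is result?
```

calc(9) = 9 * 8 * 7 * 6 * 5 * 4 * 3 * 2 * 2 = 725760

Answer: 725760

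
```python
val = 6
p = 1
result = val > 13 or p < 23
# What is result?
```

Trace:
`val = 6` → val = 6
`p = 1` → p = 1
`result = val > 13 or p < 23` → result = True
So result = True

Answer: True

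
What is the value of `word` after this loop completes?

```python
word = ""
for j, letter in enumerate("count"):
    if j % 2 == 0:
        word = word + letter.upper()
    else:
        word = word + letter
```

Uppercase even positions in 'count'
`word` takes the values: "" → "C" → "Co" → "CoU" → "CoUn" → "CoUnT"

Answer: "CoUnT"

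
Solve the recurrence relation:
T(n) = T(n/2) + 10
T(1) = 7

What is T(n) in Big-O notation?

Each step divides n by 2 and adds 10. After log_2(n) steps we reach T(1)=7. So T(n) = 10·log_2(n) + 7 = O(log n).

Answer: O(log n)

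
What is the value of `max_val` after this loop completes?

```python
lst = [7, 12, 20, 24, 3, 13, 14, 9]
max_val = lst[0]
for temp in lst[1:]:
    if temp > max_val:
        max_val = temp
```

Maximum of [7, 12, 20, 24, 3, 13, 14, 9]
`max_val` takes the values: 7 → 12 → 20 → 24

Answer: 24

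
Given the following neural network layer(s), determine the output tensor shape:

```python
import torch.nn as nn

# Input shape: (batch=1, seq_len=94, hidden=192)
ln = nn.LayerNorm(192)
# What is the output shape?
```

Input: (1, 94, 192) -> Output: (1, 94, 192)

Answer: (1, 94, 192)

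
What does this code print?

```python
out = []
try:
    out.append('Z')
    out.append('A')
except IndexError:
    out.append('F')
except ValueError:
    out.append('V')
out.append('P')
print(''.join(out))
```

Execution trace: 'Z' (try body) → 'A' (try body, no exception) → 'P' (after the try/except). Output: ZAP

Answer: ZAP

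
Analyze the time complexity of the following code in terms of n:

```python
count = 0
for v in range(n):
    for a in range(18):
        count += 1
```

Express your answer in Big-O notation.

Each loop level contributes: n × 1. Multiplying the contributions gives O(n).

Answer: O(n)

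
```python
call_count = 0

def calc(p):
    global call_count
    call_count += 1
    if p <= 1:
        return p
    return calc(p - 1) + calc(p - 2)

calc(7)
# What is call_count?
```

Calls(p) = 1 + Calls(p-1) + Calls(p-2); Calls(0)=Calls(1)=1. For p=7 this gives 41.

Answer: 41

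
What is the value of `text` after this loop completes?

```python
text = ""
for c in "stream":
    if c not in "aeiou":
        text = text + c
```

Remove vowels from 'stream'
`text` takes the values: "" → "s" → "st" → "str" → "strm"

Answer: "strm"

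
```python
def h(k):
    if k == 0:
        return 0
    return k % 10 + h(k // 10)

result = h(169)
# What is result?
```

Sum of digits of 169: 9 + 6 + 1 = 16

Answer: 16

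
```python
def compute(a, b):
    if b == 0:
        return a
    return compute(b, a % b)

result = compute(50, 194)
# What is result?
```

compute(50, 194) -> compute(194, 50) -> compute(50, 44) -> compute(44, 6) -> compute(6, 2) -> compute(2, 0) -> 2

Answer: 2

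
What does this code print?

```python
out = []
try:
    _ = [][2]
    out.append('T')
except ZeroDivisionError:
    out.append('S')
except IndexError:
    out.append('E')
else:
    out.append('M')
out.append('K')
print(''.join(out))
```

Execution trace: 'E' (except IndexError) → 'K' (after the try/except). Output: EK

Answer: EK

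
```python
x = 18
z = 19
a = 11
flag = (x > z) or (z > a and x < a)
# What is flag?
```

Trace:
`x = 18` → x = 18
`z = 19` → z = 19
`a = 11` → a = 11
`flag = (x > z) or (z > a and x < a)` → flag = False
So flag = False

Answer: False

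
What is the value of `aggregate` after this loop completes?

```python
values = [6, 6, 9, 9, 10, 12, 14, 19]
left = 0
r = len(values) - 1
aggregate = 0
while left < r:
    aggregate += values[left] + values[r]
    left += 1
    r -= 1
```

Sum of pairs from ends
`aggregate` takes the values: 0 → 25 → 45 → 66 → 85

Answer: 85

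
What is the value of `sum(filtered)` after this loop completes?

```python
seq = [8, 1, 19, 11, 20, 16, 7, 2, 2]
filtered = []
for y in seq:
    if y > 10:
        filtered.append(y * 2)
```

Sum of doubled values > 10
`filtered` takes the values: [] → [38] → [38, 22] → [38, 22, 40] → [38, 22, 40, 32]
So `sum(filtered)` = 132

Answer: 132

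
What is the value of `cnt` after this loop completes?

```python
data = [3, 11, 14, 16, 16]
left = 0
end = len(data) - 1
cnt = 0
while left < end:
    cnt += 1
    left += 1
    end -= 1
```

Iterations until pointers meet (list length 5)
`cnt` takes the values: 0 → 1 → 2

Answer: 2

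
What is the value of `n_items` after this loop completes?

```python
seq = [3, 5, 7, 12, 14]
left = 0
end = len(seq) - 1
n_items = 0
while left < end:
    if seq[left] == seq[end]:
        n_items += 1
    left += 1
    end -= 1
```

Count matching pairs from ends
`n_items` takes the values: 0

Answer: 0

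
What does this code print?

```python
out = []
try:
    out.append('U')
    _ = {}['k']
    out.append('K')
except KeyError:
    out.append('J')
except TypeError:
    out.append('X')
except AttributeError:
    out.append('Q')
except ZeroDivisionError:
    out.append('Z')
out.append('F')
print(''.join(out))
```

Execution trace: 'U' (try body) → 'J' (except KeyError) → 'F' (after the try/except). Output: UJF

Answer: UJF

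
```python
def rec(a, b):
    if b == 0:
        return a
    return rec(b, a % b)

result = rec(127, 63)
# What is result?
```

rec(127, 63) -> rec(63, 1) -> rec(1, 0) -> 1

Answer: 1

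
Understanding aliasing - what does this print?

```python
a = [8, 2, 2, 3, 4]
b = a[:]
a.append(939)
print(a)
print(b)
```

Key concept: slice [:] creates copy.
Step by step:
`a = [8, 2, 2, 3, 4]` → a = [8, 2, 2, 3, 4]
`b = a[:]` → b = [8, 2, 2, 3, 4]
`a.append(939)` → a = [8, 2, 2, 3, 4, 939]
`print(a)` → prints [8, 2, 2, 3, 4, 939]
`print(b)` → prints [8, 2, 2, 3, 4]

Answer:
[8, 2, 2, 3, 4, 939]
[8, 2, 2, 3, 4]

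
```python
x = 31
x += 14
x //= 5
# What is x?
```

Trace:
`x = 31` → x = 31
`x += 14` → x = 45
`x //= 5` → x = 9
So x = 9

Answer: 9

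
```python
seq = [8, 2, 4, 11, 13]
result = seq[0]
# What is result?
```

Trace:
`seq = [8, 2, 4, 11, 13]` → seq = [8, 2, 4, 11, 13]
`result = seq[0]` → result = 8
So result = 8

Answer: 8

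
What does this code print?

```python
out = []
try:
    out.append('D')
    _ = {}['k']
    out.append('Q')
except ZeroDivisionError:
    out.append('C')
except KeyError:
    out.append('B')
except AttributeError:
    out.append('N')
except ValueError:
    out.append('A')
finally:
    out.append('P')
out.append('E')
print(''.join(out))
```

Execution trace: 'D' (try body) → 'B' (except KeyError) → 'P' (finally) → 'E' (after the try/except). Output: DBPE

Answer: DBPE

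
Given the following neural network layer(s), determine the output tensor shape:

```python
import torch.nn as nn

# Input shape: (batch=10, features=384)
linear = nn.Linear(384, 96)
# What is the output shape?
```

Input: (10, 384) -> Output: (10, 96)

Answer: (10, 96)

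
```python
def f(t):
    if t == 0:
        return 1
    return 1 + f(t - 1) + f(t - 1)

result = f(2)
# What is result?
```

f(t) = 1 + 2·f(t-1), f(0)=1. Closed form: (1+1)·2^2 - 1 = 7.

Answer: 7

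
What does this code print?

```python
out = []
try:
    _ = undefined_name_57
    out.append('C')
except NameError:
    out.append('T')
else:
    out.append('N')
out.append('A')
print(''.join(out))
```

Execution trace: 'T' (except NameError) → 'A' (after the try/except). Output: TA

Answer: TA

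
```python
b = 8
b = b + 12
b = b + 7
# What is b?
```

Trace:
`b = 8` → b = 8
`b = b + 12` → b = 20
`b = b + 7` → b = 27
So b = 27

Answer: 27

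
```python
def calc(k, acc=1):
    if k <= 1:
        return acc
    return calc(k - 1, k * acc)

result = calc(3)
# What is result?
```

Accumulator trace (n, acc): (3, 1) -> (2, 3) -> (1, 6) -> return 6

Answer: 6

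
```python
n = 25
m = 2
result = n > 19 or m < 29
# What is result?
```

Trace:
`n = 25` → n = 25
`m = 2` → m = 2
`result = n > 19 or m < 29` → result = True
So result = True

Answer: True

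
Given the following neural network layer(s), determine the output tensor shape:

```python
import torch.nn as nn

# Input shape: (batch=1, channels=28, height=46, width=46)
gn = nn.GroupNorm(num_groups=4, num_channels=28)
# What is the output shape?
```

Input: (1, 28, 46, 46) -> Output: (1, 28, 46, 46)

Answer: (1, 28, 46, 46)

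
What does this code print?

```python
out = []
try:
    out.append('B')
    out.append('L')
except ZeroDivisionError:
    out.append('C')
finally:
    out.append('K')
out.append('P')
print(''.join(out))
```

Execution trace: 'B' (try body) → 'L' (try body, no exception) → 'K' (finally) → 'P' (after the try/except). Output: BLKP

Answer: BLKP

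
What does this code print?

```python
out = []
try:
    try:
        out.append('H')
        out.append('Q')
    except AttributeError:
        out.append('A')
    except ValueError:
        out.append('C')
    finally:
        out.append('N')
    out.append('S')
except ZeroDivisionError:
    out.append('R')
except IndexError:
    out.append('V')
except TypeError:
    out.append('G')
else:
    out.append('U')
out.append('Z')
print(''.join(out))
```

Execution trace: 'H' (inner try body) → 'Q' (inner try body, no exception) → 'N' (inner finally) → 'S' (try body, no exception) → 'U' (else) → 'Z' (after the try/except). Output: HQNSUZ

Answer: HQNSUZ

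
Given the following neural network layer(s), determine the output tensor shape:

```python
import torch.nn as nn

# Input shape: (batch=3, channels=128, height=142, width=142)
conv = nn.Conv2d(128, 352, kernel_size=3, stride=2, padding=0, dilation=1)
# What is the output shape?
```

Input: (3, 128, 142, 142) -> Output: (3, 352, 70, 70)

Answer: (3, 352, 70, 70)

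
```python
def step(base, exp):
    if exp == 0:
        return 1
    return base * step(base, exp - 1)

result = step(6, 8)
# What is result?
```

step(6, 8) = 6 * 6 * 6 * 6 * 6 * 6 * 6 * 6 = 1679616

Answer: 1679616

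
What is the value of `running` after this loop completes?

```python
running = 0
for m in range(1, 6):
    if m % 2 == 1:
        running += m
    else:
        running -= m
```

Add odd, subtract even
`running` takes the values: 0 → 1 → -1 → 2 → -2 → 3

Answer: 3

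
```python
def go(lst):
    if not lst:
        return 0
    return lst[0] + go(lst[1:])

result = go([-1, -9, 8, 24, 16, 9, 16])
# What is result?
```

(-1) + (-9) + 8 + 24 + 16 + 9 + 16 + 0 = 63

Answer: 63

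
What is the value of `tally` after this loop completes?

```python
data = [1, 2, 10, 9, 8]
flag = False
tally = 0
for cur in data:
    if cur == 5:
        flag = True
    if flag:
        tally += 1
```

Count elements after first 5 in [1, 2, 10, 9, 8]
`tally` takes the values: 0

Answer: 0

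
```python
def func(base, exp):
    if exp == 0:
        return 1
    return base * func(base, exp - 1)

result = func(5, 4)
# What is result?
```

func(5, 4) = 5 * 5 * 5 * 5 = 625

Answer: 625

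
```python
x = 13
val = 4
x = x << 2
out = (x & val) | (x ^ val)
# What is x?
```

Trace:
`x = 13` → x = 13
`val = 4` → val = 4
`x = x << 2` → x = 52
`out = (x & val) | (x ^ val)` → out = 52
So x = 52

Answer: 52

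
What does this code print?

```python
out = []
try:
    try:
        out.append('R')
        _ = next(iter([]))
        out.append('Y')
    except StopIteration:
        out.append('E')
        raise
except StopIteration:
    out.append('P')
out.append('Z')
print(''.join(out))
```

Execution trace: 'R' (inner try body) → 'E' (inner except StopIteration) → 'P' (outer except StopIteration) → 'Z' (after the try/except). Output: REPZ

Answer: REPZ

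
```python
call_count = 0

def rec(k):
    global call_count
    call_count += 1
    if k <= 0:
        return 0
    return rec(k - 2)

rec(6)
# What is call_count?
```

Linear recursion stepping by 2: 4 calls from k=6 down to ≤0.

Answer: 4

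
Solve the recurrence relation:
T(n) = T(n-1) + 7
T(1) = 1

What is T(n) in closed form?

Unrolling: T(n) = T(1) + 7·(n-1) = 1 + 7(n-1) = 7n - 6.

Answer: T(n) = 7n - 6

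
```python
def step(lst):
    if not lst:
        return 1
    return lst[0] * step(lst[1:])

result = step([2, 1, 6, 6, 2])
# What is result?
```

Product over [2, 1, 6, 6, 2] = 2 * 1 * 6 * 6 * 2 = 144

Answer: 144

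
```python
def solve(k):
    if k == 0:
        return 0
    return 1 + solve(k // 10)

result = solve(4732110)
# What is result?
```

Count of digits of 4732110: 7

Answer: 7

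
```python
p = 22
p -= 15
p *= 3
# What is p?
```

Trace:
`p = 22` → p = 22
`p -= 15` → p = 7
`p *= 3` → p = 21
So p = 21

Answer: 21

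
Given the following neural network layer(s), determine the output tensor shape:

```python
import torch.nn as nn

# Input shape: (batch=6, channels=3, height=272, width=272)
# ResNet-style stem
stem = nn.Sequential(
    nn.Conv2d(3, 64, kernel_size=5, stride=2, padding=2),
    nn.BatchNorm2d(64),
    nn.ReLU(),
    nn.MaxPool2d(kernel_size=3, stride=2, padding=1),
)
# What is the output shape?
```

Input: (6, 3, 272, 272) -> after Conv2d 5x5 stride=2: (6, 64, 136, 136) -> Output: (6, 64, 68, 68)

Answer: (6, 64, 68, 68)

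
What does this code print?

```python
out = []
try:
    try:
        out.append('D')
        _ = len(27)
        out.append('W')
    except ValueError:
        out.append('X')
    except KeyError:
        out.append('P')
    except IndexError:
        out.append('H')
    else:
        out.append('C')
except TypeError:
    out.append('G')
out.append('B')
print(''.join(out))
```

Execution trace: 'D' (try body) → 'G' (outer except TypeError) → 'B' (after the try/except). Output: DGB

Answer: DGB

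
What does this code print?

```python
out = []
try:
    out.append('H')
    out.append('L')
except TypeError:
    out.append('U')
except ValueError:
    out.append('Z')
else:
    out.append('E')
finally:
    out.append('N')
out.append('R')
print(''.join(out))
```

Execution trace: 'H' (try body) → 'L' (try body, no exception) → 'E' (else) → 'N' (finally) → 'R' (after the try/except). Output: HLENR

Answer: HLENR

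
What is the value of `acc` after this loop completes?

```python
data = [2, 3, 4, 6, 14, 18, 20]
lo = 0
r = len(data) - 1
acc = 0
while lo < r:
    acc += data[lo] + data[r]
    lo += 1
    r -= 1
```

Sum of pairs from ends
`acc` takes the values: 0 → 22 → 43 → 61

Answer: 61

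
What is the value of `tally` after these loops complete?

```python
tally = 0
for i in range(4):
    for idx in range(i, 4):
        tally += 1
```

Upper triangle: 4 + 3 + ... + 1
`tally` takes the values: 0 → 1 → 2 → 3 → 4 → 5 → 6 → 7 → 8 → 9 → 10

Answer: 10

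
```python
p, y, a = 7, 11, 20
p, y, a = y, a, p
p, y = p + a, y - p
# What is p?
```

Trace:
`p, y, a = 7, 11, 20` → p = 7; y = 11; a = 20
`p, y, a = y, a, p` → p = 11; y = 20; a = 7
`p, y = p + a, y - p` → p = 18; y = 9
So p = 18

Answer: 18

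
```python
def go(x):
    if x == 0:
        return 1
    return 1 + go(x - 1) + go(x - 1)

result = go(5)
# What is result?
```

go(x) = 1 + 2·go(x-1), go(0)=1. Closed form: (1+1)·2^5 - 1 = 63.

Answer: 63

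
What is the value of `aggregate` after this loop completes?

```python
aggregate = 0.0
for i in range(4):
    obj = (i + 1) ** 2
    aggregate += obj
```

Sum of squared losses 1² + 2² + ... + 4²
`aggregate` takes the values: 0.0 → 1.0 → 5.0 → 14.0 → 30.0

Answer: 30.0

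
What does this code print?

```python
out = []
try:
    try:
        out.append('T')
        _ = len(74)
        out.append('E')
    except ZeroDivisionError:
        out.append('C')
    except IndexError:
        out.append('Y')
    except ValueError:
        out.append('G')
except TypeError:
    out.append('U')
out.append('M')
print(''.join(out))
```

Execution trace: 'T' (try body) → 'U' (outer except TypeError) → 'M' (after the try/except). Output: TUM

Answer: TUM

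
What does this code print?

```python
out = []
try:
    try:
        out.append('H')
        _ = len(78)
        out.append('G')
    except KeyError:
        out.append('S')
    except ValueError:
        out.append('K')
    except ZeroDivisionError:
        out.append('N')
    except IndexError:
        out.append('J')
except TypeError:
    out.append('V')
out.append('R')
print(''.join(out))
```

Execution trace: 'H' (try body) → 'V' (outer except TypeError) → 'R' (after the try/except). Output: HVR

Answer: HVR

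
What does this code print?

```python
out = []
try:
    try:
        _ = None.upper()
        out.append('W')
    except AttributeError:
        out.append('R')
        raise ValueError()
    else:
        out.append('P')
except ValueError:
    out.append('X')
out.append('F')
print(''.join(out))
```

Execution trace: 'R' (inner except AttributeError) → 'X' (outer except ValueError) → 'F' (after the try/except). Output: RXF

Answer: RXF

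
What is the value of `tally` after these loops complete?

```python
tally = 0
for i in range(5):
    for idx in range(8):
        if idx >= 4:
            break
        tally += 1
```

Inner breaks at 4, outer runs 5 times
`tally` takes the values: 0 → 1 → 2 → 3 → 4 → 5 → 6 → 7 → 8 → 9 → 10 → 11 → 12 → 13 → 14 → 15 → 16 → 17 → 18 → 19 → 20

Answer: 20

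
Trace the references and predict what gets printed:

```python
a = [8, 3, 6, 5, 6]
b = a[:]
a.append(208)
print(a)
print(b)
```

Key concept: slice [:] creates copy.
Step by step:
`a = [8, 3, 6, 5, 6]` → a = [8, 3, 6, 5, 6]
`b = a[:]` → b = [8, 3, 6, 5, 6]
`a.append(208)` → a = [8, 3, 6, 5, 6, 208]
`print(a)` → prints [8, 3, 6, 5, 6, 208]
`print(b)` → prints [8, 3, 6, 5, 6]

Answer:
[8, 3, 6, 5, 6, 208]
[8, 3, 6, 5, 6]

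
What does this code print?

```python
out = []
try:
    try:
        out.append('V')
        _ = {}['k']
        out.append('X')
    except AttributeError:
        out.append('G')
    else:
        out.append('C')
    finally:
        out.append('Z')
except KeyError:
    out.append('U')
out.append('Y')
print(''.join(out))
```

Execution trace: 'V' (inner try body) → 'Z' (inner finally) → 'U' (outer except KeyError) → 'Y' (after the try/except). Output: VZUY

Answer: VZUY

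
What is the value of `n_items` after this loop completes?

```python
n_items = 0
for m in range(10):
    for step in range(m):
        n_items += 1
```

Triangle number: 0+1+2+...+9
`n_items` takes the values: 0 → 1 → 2 → 3 → 4 → 5 → 6 → 7 → 8 → 9 → 10 → 11 → 12 → 13 → 14 → 15 → 16 → 17 → 18 → 19 → 20 → 21 → 22 → 23 → 24 → 25 → 26 → 27 → 28 → 29 → … → 41 → 42 → 43 → 44 → 45

Answer: 45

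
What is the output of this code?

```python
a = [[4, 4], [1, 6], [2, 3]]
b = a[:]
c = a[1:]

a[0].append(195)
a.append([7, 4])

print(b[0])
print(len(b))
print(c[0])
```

Key concept: slice with nested mutation.
Step by step:
`a = [[4, 4], [1, 6], [2, 3]]` → a = [[4, 4], [1, 6], [2, 3]]
`b = a[:]` → b = [[4, 4], [1, 6], [2, 3]]
`c = a[1:]` → c = [[1, 6], [2, 3]]
`a[0].append(195)` → a = [[4, 4, 195], [1, 6], [2, 3]]; b = [[4, 4, 195], [1, 6], [2, 3]]
`a.append([7, 4])` → a = [[4, 4, 195], [1, 6], [2, 3], [7, 4]]
`print(b[0])` → prints [4, 4, 195]
`print(len(b))` → prints 3
`print(c[0])` → prints [1, 6]

Answer:
[4, 4, 195]
3
[1, 6]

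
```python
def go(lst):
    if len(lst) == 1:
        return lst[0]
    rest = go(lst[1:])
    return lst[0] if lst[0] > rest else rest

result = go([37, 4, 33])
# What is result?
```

Recursive max over [37, 4, 33] = 37

Answer: 37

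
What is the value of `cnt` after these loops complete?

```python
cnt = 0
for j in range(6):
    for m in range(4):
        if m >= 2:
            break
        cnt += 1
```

Inner breaks at 2, outer runs 6 times
`cnt` takes the values: 0 → 1 → 2 → 3 → 4 → 5 → 6 → 7 → 8 → 9 → 10 → 11 → 12

Answer: 12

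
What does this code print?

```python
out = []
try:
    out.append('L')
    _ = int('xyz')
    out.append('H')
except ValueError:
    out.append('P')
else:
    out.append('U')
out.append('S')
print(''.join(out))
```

Execution trace: 'L' (try body) → 'P' (except ValueError) → 'S' (after the try/except). Output: LPS

Answer: LPS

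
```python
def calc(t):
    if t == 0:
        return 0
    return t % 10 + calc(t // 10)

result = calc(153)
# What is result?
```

Sum of digits of 153: 3 + 5 + 1 = 9

Answer: 9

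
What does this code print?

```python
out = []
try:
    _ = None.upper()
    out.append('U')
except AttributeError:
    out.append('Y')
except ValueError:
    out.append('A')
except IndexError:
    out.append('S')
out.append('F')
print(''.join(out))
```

Execution trace: 'Y' (except AttributeError) → 'F' (after the try/except). Output: YF

Answer: YF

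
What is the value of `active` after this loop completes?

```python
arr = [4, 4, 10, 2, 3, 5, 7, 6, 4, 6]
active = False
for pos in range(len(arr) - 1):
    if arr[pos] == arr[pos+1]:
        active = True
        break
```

Check consecutive duplicates in [4, 4, 10, 2, 3, 5, 7, 6, 4, 6]
`active` takes the values: False → True

Answer: True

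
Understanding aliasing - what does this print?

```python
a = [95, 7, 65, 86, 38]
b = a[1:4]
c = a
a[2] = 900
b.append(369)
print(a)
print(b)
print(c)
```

Key concept: slice vs alias.
Step by step:
`a = [95, 7, 65, 86, 38]` → a = [95, 7, 65, 86, 38]
`b = a[1:4]` → b = [7, 65, 86]
`c = a` → c = [95, 7, 65, 86, 38] (same object as a)
`a[2] = 900` → a = [95, 7, 900, 86, 38] (same object as c); c = [95, 7, 900, 86, 38] (same object as a)
`b.append(369)` → b = [7, 65, 86, 369]
`print(a)` → prints [95, 7, 900, 86, 38]
`print(b)` → prints [7, 65, 86, 369]
`print(c)` → prints [95, 7, 900, 86, 38]

Answer:
[95, 7, 900, 86, 38]
[7, 65, 86, 369]
[95, 7, 900, 86, 38]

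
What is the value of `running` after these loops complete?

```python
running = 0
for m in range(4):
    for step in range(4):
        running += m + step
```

Sum of all m+step for m,step in 4x4
`running` takes the values: 0 → 1 → 3 → 6 → 7 → 9 → 12 → 16 → 18 → 21 → 25 → 30 → 33 → 37 → 42 → 48

Answer: 48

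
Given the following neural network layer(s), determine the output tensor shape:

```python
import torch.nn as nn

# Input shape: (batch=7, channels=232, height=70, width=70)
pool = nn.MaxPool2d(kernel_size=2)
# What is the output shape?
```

Input: (7, 232, 70, 70) -> Output: (7, 232, 35, 35)

Answer: (7, 232, 35, 35)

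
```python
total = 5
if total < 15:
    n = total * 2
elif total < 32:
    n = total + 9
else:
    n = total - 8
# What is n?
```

Trace:
`total = 5` → total = 5
`if total < 15: ...` → total < 15 is True → n = 10
So n = 10

Answer: 10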